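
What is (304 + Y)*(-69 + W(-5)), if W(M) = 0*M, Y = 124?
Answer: -29532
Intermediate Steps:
W(M) = 0
(304 + Y)*(-69 + W(-5)) = (304 + 124)*(-69 + 0) = 428*(-69) = -29532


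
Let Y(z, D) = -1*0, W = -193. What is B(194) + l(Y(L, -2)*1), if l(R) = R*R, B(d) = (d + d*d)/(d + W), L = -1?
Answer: 37830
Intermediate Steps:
Y(z, D) = 0
B(d) = (d + d²)/(-193 + d) (B(d) = (d + d*d)/(d - 193) = (d + d²)/(-193 + d))
l(R) = R²
B(194) + l(Y(L, -2)*1) = 194*(1 + 194)/(-193 + 194) + (0*1)² = 194*195/1 + 0² = 194*1*195 + 0 = 37830 + 0 = 37830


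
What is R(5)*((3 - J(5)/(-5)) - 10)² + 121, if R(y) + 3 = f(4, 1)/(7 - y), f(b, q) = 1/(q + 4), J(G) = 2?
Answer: -1331/250 ≈ -5.3240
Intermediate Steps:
f(b, q) = 1/(4 + q)
R(y) = -3 + 1/(5*(7 - y)) (R(y) = -3 + 1/((4 + 1)*(7 - y)) = -3 + 1/(5*(7 - y)))
R(5)*((3 - J(5)/(-5)) - 10)² + 121 = ((104 - 15*5)/(5*(-7 + 5)))*((3 - 2/(-5)) - 10)² + 121 = ((⅕)*(104 - 75)/(-2))*((3 - 2*(-1)/5) - 10)² + 121 = ((⅕)*(-½)*29)*((3 - 1*(-⅖)) - 10)² + 121 = -29*((3 + ⅖) - 10)²/10 + 121 = -29*(17/5 - 10)²/10 + 121 = -29*(-33/5)²/10 + 121 = -29/10*1089/25 + 121 = -31581/250 + 121 = -1331/250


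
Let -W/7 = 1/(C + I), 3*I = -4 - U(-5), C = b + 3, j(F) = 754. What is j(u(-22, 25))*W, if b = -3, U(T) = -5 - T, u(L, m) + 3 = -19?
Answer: 7917/2 ≈ 3958.5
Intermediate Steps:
u(L, m) = -22 (u(L, m) = -3 - 19 = -22)
C = 0 (C = -3 + 3 = 0)
I = -4/3 (I = (-4 - (-5 - 1*(-5)))/3 = (-4 - (-5 + 5))/3 = (-4 - 1*0)/3 = (-4 + 0)/3 = (1/3)*(-4) = -4/3 ≈ -1.3333)
W = 21/4 (W = -7/(0 - 4/3) = -7/(-4/3) = -7*(-3/4) = 21/4 ≈ 5.2500)
j(u(-22, 25))*W = 754*(21/4) = 7917/2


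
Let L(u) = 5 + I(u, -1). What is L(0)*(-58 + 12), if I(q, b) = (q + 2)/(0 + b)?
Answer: -138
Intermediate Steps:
I(q, b) = (2 + q)/b
L(u) = 3 - u (L(u) = 5 + (2 + u)/(-1) = 5 - (2 + u) = 5 + (-2 - u) = 3 - u)
L(0)*(-58 + 12) = (3 - 1*0)*(-58 + 12) = (3 + 0)*(-46) = 3*(-46) = -138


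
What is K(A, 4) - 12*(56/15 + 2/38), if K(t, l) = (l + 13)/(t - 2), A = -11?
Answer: -57723/1235 ≈ -46.739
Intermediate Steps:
K(t, l) = (13 + l)/(-2 + t)
K(A, 4) - 12*(56/15 + 2/38) = (13 + 4)/(-2 - 11) - 12*(56/15 + 2/38) = 17/(-13) - 12*(56*(1/15) + 2*(1/38)) = -1/13*17 - 12*(56/15 + 1/19) = -17/13 - 12*1079/285 = -17/13 - 4316/95 = -57723/1235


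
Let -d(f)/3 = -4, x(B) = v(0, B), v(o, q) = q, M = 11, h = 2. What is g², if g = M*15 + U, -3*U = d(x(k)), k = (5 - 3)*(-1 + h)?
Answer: 25921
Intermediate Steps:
k = 2 (k = (5 - 3)*(-1 + 2) = 2*1 = 2)
x(B) = B
d(f) = 12 (d(f) = -3*(-4) = 12)
U = -4 (U = -⅓*12 = -4)
g = 161 (g = 11*15 - 4 = 165 - 4 = 161)
g² = 161² = 25921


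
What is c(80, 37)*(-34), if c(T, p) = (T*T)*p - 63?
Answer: -8049058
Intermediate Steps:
c(T, p) = -63 + p*T² (c(T, p) = T²*p - 63 = p*T² - 63 = -63 + p*T²)
c(80, 37)*(-34) = (-63 + 37*80²)*(-34) = (-63 + 37*6400)*(-34) = (-63 + 236800)*(-34) = 236737*(-34) = -8049058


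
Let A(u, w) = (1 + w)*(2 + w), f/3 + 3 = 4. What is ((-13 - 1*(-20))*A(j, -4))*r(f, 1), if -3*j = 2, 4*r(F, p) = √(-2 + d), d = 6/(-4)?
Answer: 21*I*√14/4 ≈ 19.644*I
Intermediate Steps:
d = -3/2 (d = 6*(-¼) = -3/2 ≈ -1.5000)
f = 3 (f = -9 + 3*4 = -9 + 12 = 3)
r(F, p) = I*√14/8 (r(F, p) = √(-2 - 3/2)/4 = √(-7/2)/4 = (I*√14/2)/4 = I*√14/8)
j = -⅔ (j = -⅓*2 = -⅔ ≈ -0.66667)
((-13 - 1*(-20))*A(j, -4))*r(f, 1) = ((-13 - 1*(-20))*(2 + (-4)² + 3*(-4)))*(I*√14/8) = ((-13 + 20)*(2 + 16 - 12))*(I*√14/8) = (7*6)*(I*√14/8) = 42*(I*√14/8) = 21*I*√14/4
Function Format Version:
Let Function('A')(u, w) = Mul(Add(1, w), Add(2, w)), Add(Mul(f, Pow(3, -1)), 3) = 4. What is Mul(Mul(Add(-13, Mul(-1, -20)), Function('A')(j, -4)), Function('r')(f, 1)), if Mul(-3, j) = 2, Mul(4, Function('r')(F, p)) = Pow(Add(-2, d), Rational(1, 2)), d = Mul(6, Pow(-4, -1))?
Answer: Mul(Rational(21, 4), I, Pow(14, Rational(1, 2))) ≈ Mul(19.644, I)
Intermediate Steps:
d = Rational(-3, 2) (d = Mul(6, Rational(-1, 4)) = Rational(-3, 2) ≈ -1.5000)
f = 3 (f = Add(-9, Mul(3, 4)) = Add(-9, 12) = 3)
Function('r')(F, p) = Mul(Rational(1, 8), I, Pow(14, Rational(1, 2))) (Function('r')(F, p) = Mul(Rational(1, 4), Pow(Add(-2, Rational(-3, 2)), Rational(1, 2))) = Mul(Rational(1, 4), Pow(Rational(-7, 2), Rational(1, 2))) = Mul(Rational(1, 4), Mul(Rational(1, 2), I, Pow(14, Rational(1, 2)))) = Mul(Rational(1, 8), I, Pow(14, Rational(1, 2))))
j = Rational(-2, 3) (j = Mul(Rational(-1, 3), 2) = Rational(-2, 3) ≈ -0.66667)
Mul(Mul(Add(-13, Mul(-1, -20)), Function('A')(j, -4)), Function('r')(f, 1)) = Mul(Mul(Add(-13, Mul(-1, -20)), Add(2, Pow(-4, 2), Mul(3, -4))), Mul(Rational(1, 8), I, Pow(14, Rational(1, 2)))) = Mul(Mul(Add(-13, 20), Add(2, 16, -12)), Mul(Rational(1, 8), I, Pow(14, Rational(1, 2)))) = Mul(Mul(7, 6), Mul(Rational(1, 8), I, Pow(14, Rational(1, 2)))) = Mul(42, Mul(Rational(1, 8), I, Pow(14, Rational(1, 2)))) = Mul(Rational(21, 4), I, Pow(14, Rational(1, 2)))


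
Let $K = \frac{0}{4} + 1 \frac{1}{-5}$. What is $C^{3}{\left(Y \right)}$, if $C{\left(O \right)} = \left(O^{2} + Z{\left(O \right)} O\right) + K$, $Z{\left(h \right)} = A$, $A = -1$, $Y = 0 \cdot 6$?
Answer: $- \frac{1}{125} \approx -0.008$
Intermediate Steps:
$Y = 0$
$Z{\left(h \right)} = -1$
$K = - \frac{1}{5}$ ($K = 0 \cdot \frac{1}{4} + 1 \left(- \frac{1}{5}\right) = 0 - \frac{1}{5} = - \frac{1}{5} \approx -0.2$)
$C{\left(O \right)} = - \frac{1}{5} + O^{2} - O$ ($C{\left(O \right)} = \left(O^{2} - O\right) - \frac{1}{5} = - \frac{1}{5} + O^{2} - O$)
$C^{3}{\left(Y \right)} = \left(- \frac{1}{5} + 0^{2} - 0\right)^{3} = \left(- \frac{1}{5} + 0 + 0\right)^{3} = \left(- \frac{1}{5}\right)^{3} = - \frac{1}{125}$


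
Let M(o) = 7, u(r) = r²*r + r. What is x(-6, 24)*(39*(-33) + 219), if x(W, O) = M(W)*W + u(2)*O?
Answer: -211464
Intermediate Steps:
u(r) = r + r³ (u(r) = r³ + r = r + r³)
x(W, O) = 7*W + 10*O (x(W, O) = 7*W + (2 + 2³)*O = 7*W + (2 + 8)*O = 7*W + 10*O)
x(-6, 24)*(39*(-33) + 219) = (7*(-6) + 10*24)*(39*(-33) + 219) = (-42 + 240)*(-1287 + 219) = 198*(-1068) = -211464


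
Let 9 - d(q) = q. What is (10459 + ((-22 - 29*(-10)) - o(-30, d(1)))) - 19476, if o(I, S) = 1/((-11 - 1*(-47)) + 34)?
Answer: -612431/70 ≈ -8749.0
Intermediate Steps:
d(q) = 9 - q
o(I, S) = 1/70 (o(I, S) = 1/((-11 + 47) + 34) = 1/(36 + 34) = 1/70)
(10459 + ((-22 - 29*(-10)) - o(-30, d(1)))) - 19476 = (10459 + ((-22 - 29*(-10)) - 1*1/70)) - 19476 = (10459 + ((-22 + 290) - 1/70)) - 19476 = (10459 + (268 - 1/70)) - 19476 = (10459 + 18759/70) - 19476 = 750889/70 - 19476 = -612431/70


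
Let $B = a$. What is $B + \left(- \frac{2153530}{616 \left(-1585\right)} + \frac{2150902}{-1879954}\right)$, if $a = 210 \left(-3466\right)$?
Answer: $- \frac{66799686695470875}{91775594372} \approx -7.2786 \cdot 10^{5}$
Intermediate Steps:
$a = -727860$
$B = -727860$
$B + \left(- \frac{2153530}{616 \left(-1585\right)} + \frac{2150902}{-1879954}\right) = -727860 + \left(- \frac{2153530}{616 \left(-1585\right)} + \frac{2150902}{-1879954}\right) = -727860 - \left(\frac{1075451}{939977} + \frac{2153530}{-976360}\right) = -727860 - - \frac{97424133045}{91775594372} = -727860 + \left(\frac{215353}{97636} - \frac{1075451}{939977}\right) = -727860 + \frac{97424133045}{91775594372} = - \frac{66799686695470875}{91775594372}$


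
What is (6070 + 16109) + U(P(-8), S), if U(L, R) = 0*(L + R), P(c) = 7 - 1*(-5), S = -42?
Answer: 22179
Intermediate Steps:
P(c) = 12 (P(c) = 7 + 5 = 12)
U(L, R) = 0
(6070 + 16109) + U(P(-8), S) = (6070 + 16109) + 0 = 22179 + 0 = 22179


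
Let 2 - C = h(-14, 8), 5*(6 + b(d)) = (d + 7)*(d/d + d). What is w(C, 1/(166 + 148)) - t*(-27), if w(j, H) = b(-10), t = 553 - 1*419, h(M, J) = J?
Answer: 18087/5 ≈ 3617.4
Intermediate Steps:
b(d) = -6 + (1 + d)*(7 + d)/5 (b(d) = -6 + ((d + 7)*(d/d + d))/5 = -6 + ((7 + d)*(1 + d))/5 = -6 + ((1 + d)*(7 + d))/5 = -6 + (1 + d)*(7 + d)/5)
C = -6 (C = 2 - 1*8 = 2 - 8 = -6)
t = 134 (t = 553 - 419 = 134)
w(j, H) = -⅗ (w(j, H) = -23/5 + (⅕)*(-10)² + (8/5)*(-10) = -23/5 + (⅕)*100 - 16 = -23/5 + 20 - 16 = -⅗)
w(C, 1/(166 + 148)) - t*(-27) = -⅗ - 134*(-27) = -⅗ - 1*(-3618) = -⅗ + 3618 = 18087/5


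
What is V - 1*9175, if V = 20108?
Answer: 10933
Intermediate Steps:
V - 1*9175 = 20108 - 1*9175 = 20108 - 9175 = 10933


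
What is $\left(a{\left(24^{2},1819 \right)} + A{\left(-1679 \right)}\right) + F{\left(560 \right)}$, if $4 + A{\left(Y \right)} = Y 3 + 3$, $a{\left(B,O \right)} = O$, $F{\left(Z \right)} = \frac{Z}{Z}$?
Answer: $-3218$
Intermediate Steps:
$F{\left(Z \right)} = 1$
$A{\left(Y \right)} = -1 + 3 Y$ ($A{\left(Y \right)} = -4 + \left(Y 3 + 3\right) = -4 + \left(3 Y + 3\right) = -4 + \left(3 + 3 Y\right) = -1 + 3 Y$)
$\left(a{\left(24^{2},1819 \right)} + A{\left(-1679 \right)}\right) + F{\left(560 \right)} = \left(1819 + \left(-1 + 3 \left(-1679\right)\right)\right) + 1 = \left(1819 - 5038\right) + 1 = -3219 + 1 = -3218$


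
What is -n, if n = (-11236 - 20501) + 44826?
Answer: -13089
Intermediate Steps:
n = 13089 (n = -31737 + 44826 = 13089)
-n = -1*13089 = -13089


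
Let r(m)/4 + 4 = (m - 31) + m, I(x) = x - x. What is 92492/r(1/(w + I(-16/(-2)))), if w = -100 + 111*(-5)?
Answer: -15145565/22927 ≈ -660.60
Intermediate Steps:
I(x) = 0
w = -655 (w = -100 - 555 = -655)
r(m) = -140 + 8*m (r(m) = -16 + 4*((m - 31) + m) = -16 + 4*((-31 + m) + m) = -16 + 4*(-31 + 2*m) = -16 + (-124 + 8*m) = -140 + 8*m)
92492/r(1/(w + I(-16/(-2)))) = 92492/(-140 + 8/(-655 + 0)) = 92492/(-140 + 8/(-655)) = 92492/(-140 + 8*(-1/655)) = 92492/(-140 - 8/655) = 92492/(-91708/655) = 92492*(-655/91708) = -15145565/22927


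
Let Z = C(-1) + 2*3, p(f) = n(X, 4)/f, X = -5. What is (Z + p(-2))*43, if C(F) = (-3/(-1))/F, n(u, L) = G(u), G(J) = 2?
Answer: 86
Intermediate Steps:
n(u, L) = 2
C(F) = 3/F (C(F) = (-3*(-1))/F = 3/F)
p(f) = 2/f
Z = 3 (Z = 3/(-1) + 2*3 = 3*(-1) + 6 = -3 + 6 = 3)
(Z + p(-2))*43 = (3 + 2/(-2))*43 = (3 + 2*(-½))*43 = (3 - 1)*43 = 2*43 = 86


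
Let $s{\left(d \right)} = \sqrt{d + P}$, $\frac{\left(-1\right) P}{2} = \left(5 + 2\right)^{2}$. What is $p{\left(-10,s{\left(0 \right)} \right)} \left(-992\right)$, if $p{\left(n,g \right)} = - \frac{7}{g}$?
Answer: $- 496 i \sqrt{2} \approx - 701.45 i$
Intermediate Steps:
$P = -98$ ($P = - 2 \left(5 + 2\right)^{2} = - 2 \cdot 7^{2} = \left(-2\right) 49 = -98$)
$s{\left(d \right)} = \sqrt{-98 + d}$ ($s{\left(d \right)} = \sqrt{d - 98} = \sqrt{-98 + d}$)
$p{\left(-10,s{\left(0 \right)} \right)} \left(-992\right) = - \frac{7}{\sqrt{-98 + 0}} \left(-992\right) = - \frac{7}{\sqrt{-98}} \left(-992\right) = - \frac{7}{7 i \sqrt{2}} \left(-992\right) = - 7 \left(- \frac{i \sqrt{2}}{14}\right) \left(-992\right) = \frac{i \sqrt{2}}{2} \left(-992\right) = - 496 i \sqrt{2}$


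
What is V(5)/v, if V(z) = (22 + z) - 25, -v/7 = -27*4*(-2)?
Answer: -1/756 ≈ -0.0013228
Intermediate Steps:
v = -1512 (v = -7*(-27*4)*(-2) = -(-756)*(-2) = -7*216 = -1512)
V(z) = -3 + z
V(5)/v = (-3 + 5)/(-1512) = 2*(-1/1512) = -1/756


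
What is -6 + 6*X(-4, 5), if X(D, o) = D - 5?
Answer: -60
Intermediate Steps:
X(D, o) = -5 + D
-6 + 6*X(-4, 5) = -6 + 6*(-5 - 4) = -6 + 6*(-9) = -6 - 54 = -60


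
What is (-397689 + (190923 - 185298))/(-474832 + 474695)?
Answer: 392064/137 ≈ 2861.8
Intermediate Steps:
(-397689 + (190923 - 185298))/(-474832 + 474695) = (-397689 + 5625)/(-137) = -392064*(-1/137) = 392064/137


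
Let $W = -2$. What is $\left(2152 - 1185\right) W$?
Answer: $-1934$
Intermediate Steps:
$\left(2152 - 1185\right) W = \left(2152 - 1185\right) \left(-2\right) = 967 \left(-2\right) = -1934$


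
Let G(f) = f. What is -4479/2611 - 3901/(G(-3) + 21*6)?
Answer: -10736428/321153 ≈ -33.431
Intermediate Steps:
-4479/2611 - 3901/(G(-3) + 21*6) = -4479/2611 - 3901/(-3 + 21*6) = -4479*1/2611 - 3901/(-3 + 126) = -4479/2611 - 3901/123 = -10736428/321153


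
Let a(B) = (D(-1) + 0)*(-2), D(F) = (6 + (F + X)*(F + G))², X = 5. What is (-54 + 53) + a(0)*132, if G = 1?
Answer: -9505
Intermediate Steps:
D(F) = (6 + (1 + F)*(5 + F))² (D(F) = (6 + (F + 5)*(F + 1))² = (6 + (5 + F)*(1 + F))² = (6 + (1 + F)*(5 + F))²)
a(B) = -72 (a(B) = ((11 + (-1)² + 6*(-1))² + 0)*(-2) = ((11 + 1 - 6)² + 0)*(-2) = (6² + 0)*(-2) = (36 + 0)*(-2) = 36*(-2) = -72)
(-54 + 53) + a(0)*132 = (-54 + 53) - 72*132 = -1 - 9504 = -9505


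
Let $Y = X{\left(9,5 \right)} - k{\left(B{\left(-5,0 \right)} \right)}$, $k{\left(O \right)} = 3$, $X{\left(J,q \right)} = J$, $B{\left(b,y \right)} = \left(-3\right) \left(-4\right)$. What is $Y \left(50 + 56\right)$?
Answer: $636$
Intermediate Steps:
$B{\left(b,y \right)} = 12$
$Y = 6$ ($Y = 9 - 3 = 6$)
$Y \left(50 + 56\right) = 6 \left(50 + 56\right) = 6 \cdot 106 = 636$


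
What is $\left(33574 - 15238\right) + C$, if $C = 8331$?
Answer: $26667$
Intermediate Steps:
$\left(33574 - 15238\right) + C = \left(33574 - 15238\right) + 8331 = 18336 + 8331 = 26667$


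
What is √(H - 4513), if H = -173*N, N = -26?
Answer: I*√15 ≈ 3.873*I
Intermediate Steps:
H = 4498 (H = -173*(-26) = 4498)
√(H - 4513) = √(4498 - 4513) = √(-15) = I*√15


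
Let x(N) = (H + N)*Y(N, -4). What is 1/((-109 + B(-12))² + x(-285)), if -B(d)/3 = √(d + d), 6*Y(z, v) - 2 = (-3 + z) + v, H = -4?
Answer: -3*I/(-76900*I + 3924*√6) ≈ 3.8412e-5 - 4.8011e-6*I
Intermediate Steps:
Y(z, v) = -⅙ + v/6 + z/6 (Y(z, v) = ⅓ + ((-3 + z) + v)/6 = ⅓ + (-3 + v + z)/6 = ⅓ + (-½ + v/6 + z/6) = -⅙ + v/6 + z/6)
x(N) = (-4 + N)*(-⅚ + N/6) (x(N) = (-4 + N)*(-⅙ + (⅙)*(-4) + N/6) = (-4 + N)*(-⅙ - ⅔ + N/6) = (-4 + N)*(-⅚ + N/6))
B(d) = -3*√2*√d (B(d) = -3*√(d + d) = -3*√2*√d)
1/((-109 + B(-12))² + x(-285)) = 1/((-109 - 3*√2*√(-12))² + (-5 - 285)*(-4 - 285)/6) = 1/((-109 - 3*√2*2*I*√3)² + (⅙)*(-290)*(-289)) = 1/((-109 - 6*I*√6)² + 41905/3) = 1/(41905/3 + (-109 - 6*I*√6)²)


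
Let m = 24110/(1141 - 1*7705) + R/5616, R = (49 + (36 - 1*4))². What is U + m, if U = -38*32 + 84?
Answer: -387238253/341328 ≈ -1134.5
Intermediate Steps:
R = 6561 (R = (49 + (36 - 4))² = (49 + 32)² = 81² = 6561)
U = -1132 (U = -1216 + 84 = -1132)
m = -854957/341328 (m = 24110/(1141 - 1*7705) + 6561/5616 = 24110/(1141 - 7705) + 6561*(1/5616) = 24110/(-6564) + 243/208 = 24110*(-1/6564) + 243/208 = -12055/3282 + 243/208 = -854957/341328 ≈ -2.5048)
U + m = -1132 - 854957/341328 = -387238253/341328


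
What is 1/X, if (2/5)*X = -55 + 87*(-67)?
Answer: -1/14710 ≈ -6.7981e-5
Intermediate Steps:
X = -14710 (X = 5*(-55 + 87*(-67))/2 = 5*(-55 - 5829)/2 = (5/2)*(-5884) = -14710)
1/X = 1/(-14710) = -1/14710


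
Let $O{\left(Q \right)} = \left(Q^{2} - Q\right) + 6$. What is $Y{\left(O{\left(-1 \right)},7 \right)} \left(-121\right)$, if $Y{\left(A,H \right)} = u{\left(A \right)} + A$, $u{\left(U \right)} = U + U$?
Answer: $-2904$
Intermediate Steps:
$u{\left(U \right)} = 2 U$
$O{\left(Q \right)} = 6 + Q^{2} - Q$
$Y{\left(A,H \right)} = 3 A$ ($Y{\left(A,H \right)} = 2 A + A = 3 A$)
$Y{\left(O{\left(-1 \right)},7 \right)} \left(-121\right) = 3 \left(6 + \left(-1\right)^{2} - -1\right) \left(-121\right) = 3 \left(6 + 1 + 1\right) \left(-121\right) = 3 \cdot 8 \left(-121\right) = 24 \left(-121\right) = -2904$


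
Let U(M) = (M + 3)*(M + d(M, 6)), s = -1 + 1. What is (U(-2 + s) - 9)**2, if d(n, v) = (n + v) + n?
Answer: 81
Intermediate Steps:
s = 0
d(n, v) = v + 2*n
U(M) = (3 + M)*(6 + 3*M) (U(M) = (M + 3)*(M + (6 + 2*M)) = (3 + M)*(6 + 3*M))
(U(-2 + s) - 9)**2 = ((18 + 3*(-2 + 0)**2 + 15*(-2 + 0)) - 9)**2 = ((18 + 3*(-2)**2 + 15*(-2)) - 9)**2 = ((18 + 3*4 - 30) - 9)**2 = ((18 + 12 - 30) - 9)**2 = (0 - 9)**2 = (-9)**2 = 81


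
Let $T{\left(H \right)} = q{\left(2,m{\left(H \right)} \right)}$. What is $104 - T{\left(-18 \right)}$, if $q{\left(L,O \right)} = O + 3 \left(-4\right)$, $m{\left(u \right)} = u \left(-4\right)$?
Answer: $44$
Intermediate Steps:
$m{\left(u \right)} = - 4 u$
$q{\left(L,O \right)} = -12 + O$ ($q{\left(L,O \right)} = O - 12 = -12 + O$)
$T{\left(H \right)} = -12 - 4 H$
$104 - T{\left(-18 \right)} = 104 - \left(-12 - -72\right) = 104 - \left(-12 + 72\right) = 104 - 60 = 44$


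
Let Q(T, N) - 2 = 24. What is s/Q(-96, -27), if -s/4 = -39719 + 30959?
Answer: 17520/13 ≈ 1347.7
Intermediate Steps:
s = 35040 (s = -4*(-39719 + 30959) = -4*(-8760) = 35040)
Q(T, N) = 26 (Q(T, N) = 2 + 24 = 26)
s/Q(-96, -27) = 35040/26 = 35040*(1/26) = 17520/13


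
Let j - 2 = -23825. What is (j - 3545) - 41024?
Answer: -68392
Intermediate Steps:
j = -23823 (j = 2 - 23825 = -23823)
(j - 3545) - 41024 = (-23823 - 3545) - 41024 = -27368 - 41024 = -68392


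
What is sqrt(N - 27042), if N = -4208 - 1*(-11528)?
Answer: I*sqrt(19722) ≈ 140.44*I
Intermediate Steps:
N = 7320 (N = -4208 + 11528 = 7320)
sqrt(N - 27042) = sqrt(7320 - 27042) = sqrt(-19722) = I*sqrt(19722)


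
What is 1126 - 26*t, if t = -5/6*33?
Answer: 1841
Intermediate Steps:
t = -55/2 (t = -5*1/6*33 = -5/6*33 = -55/2 ≈ -27.500)
1126 - 26*t = 1126 - 26*(-55/2) = 1126 + 715 = 1841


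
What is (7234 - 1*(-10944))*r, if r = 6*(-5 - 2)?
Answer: -763476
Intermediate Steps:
r = -42 (r = 6*(-7) = -42)
(7234 - 1*(-10944))*r = (7234 - 1*(-10944))*(-42) = (7234 + 10944)*(-42) = 18178*(-42) = -763476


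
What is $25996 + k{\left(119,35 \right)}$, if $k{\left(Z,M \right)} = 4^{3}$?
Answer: $26060$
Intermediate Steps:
$k{\left(Z,M \right)} = 64$
$25996 + k{\left(119,35 \right)} = 25996 + 64 = 26060$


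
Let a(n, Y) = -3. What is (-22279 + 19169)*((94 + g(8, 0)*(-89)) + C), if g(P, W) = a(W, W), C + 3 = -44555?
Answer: 137452670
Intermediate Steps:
C = -44558 (C = -3 - 44555 = -44558)
g(P, W) = -3
(-22279 + 19169)*((94 + g(8, 0)*(-89)) + C) = (-22279 + 19169)*((94 - 3*(-89)) - 44558) = -3110*((94 + 267) - 44558) = -3110*(361 - 44558) = -3110*(-44197) = 137452670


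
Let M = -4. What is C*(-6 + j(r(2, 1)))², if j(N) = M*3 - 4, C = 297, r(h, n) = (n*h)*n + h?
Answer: 143748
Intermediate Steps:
r(h, n) = h + h*n² (r(h, n) = (h*n)*n + h = h*n² + h = h + h*n²)
j(N) = -16 (j(N) = -4*3 - 4 = -12 - 4 = -16)
C*(-6 + j(r(2, 1)))² = 297*(-6 - 16)² = 297*(-22)² = 297*484 = 143748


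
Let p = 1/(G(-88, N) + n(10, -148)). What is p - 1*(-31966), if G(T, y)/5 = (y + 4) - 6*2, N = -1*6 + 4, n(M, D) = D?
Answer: 6329267/198 ≈ 31966.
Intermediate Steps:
N = -2 (N = -6 + 4 = -2)
G(T, y) = -40 + 5*y (G(T, y) = 5*((y + 4) - 6*2) = 5*((4 + y) - 12) = 5*(-8 + y) = -40 + 5*y)
p = -1/198 (p = 1/((-40 + 5*(-2)) - 148) = 1/((-40 - 10) - 148) = 1/(-50 - 148) = 1/(-198) = -1/198 ≈ -0.0050505)
p - 1*(-31966) = -1/198 - 1*(-31966) = -1/198 + 31966 = 6329267/198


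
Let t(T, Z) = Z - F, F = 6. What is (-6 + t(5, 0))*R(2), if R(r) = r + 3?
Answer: -60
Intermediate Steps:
t(T, Z) = -6 + Z (t(T, Z) = Z - 1*6 = Z - 6 = -6 + Z)
R(r) = 3 + r
(-6 + t(5, 0))*R(2) = (-6 + (-6 + 0))*(3 + 2) = (-6 - 6)*5 = -12*5 = -60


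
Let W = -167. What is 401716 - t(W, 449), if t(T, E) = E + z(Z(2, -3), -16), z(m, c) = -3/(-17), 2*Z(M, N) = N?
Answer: 6821536/17 ≈ 4.0127e+5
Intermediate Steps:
Z(M, N) = N/2
z(m, c) = 3/17 (z(m, c) = -3*(-1/17) = 3/17)
t(T, E) = 3/17 + E (t(T, E) = E + 3/17 = 3/17 + E)
401716 - t(W, 449) = 401716 - (3/17 + 449) = 401716 - 1*7636/17 = 401716 - 7636/17 = 6821536/17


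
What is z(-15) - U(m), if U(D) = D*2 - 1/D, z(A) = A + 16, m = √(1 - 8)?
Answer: 1 - 15*I*√7/7 ≈ 1.0 - 5.6695*I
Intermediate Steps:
m = I*√7 (m = √(-7) = I*√7 ≈ 2.6458*I)
z(A) = 16 + A
U(D) = -1/D + 2*D (U(D) = 2*D - 1/D = -1/D + 2*D)
z(-15) - U(m) = (16 - 15) - (-1/(I*√7) + 2*(I*√7)) = 1 - (-(-1)*I*√7/7 + 2*I*√7) = 1 - (I*√7/7 + 2*I*√7) = 1 - 15*I*√7/7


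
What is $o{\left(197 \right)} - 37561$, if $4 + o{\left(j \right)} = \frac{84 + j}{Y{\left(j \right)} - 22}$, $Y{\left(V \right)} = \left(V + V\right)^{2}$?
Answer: $- \frac{5830613629}{155214} \approx -37565.0$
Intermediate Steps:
$Y{\left(V \right)} = 4 V^{2}$ ($Y{\left(V \right)} = \left(2 V\right)^{2} = 4 V^{2}$)
$o{\left(j \right)} = -4 + \frac{84 + j}{-22 + 4 j^{2}}$ ($o{\left(j \right)} = -4 + \frac{84 + j}{4 j^{2} - 22} = -4 + \frac{84 + j}{-22 + 4 j^{2}}$)
$o{\left(197 \right)} - 37561 = \frac{172 + 197 - 16 \cdot 197^{2}}{2 \left(-11 + 2 \cdot 197^{2}\right)} - 37561 = \frac{172 + 197 - 620944}{2 \left(-11 + 2 \cdot 38809\right)} - 37561 = \frac{172 + 197 - 620944}{2 \left(-11 + 77618\right)} - 37561 = \frac{1}{2} \cdot \frac{1}{77607} \left(-620575\right) - 37561 = - \frac{620575}{155214} - 37561 = - \frac{5830613629}{155214}$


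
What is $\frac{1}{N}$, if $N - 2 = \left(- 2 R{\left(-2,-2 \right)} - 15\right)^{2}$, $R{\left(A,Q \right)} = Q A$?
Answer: $\frac{1}{531} \approx 0.0018832$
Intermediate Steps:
$R{\left(A,Q \right)} = A Q$
$N = 531$ ($N = 2 + \left(- 2 \left(\left(-2\right) \left(-2\right)\right) - 15\right)^{2} = 2 + \left(\left(-2\right) 4 - 15\right)^{2} = 2 + \left(-8 - 15\right)^{2} = 2 + \left(-23\right)^{2} = 2 + 529 = 531$)
$\frac{1}{N} = \frac{1}{531}$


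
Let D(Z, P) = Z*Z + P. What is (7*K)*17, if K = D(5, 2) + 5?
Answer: 3808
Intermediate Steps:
D(Z, P) = P + Z² (D(Z, P) = Z² + P = P + Z²)
K = 32 (K = (2 + 5²) + 5 = (2 + 25) + 5 = 27 + 5 = 32)
(7*K)*17 = (7*32)*17 = 224*17 = 3808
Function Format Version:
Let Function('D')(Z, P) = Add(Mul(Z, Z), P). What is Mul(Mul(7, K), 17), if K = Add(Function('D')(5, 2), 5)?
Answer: 3808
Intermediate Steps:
Function('D')(Z, P) = Add(P, Pow(Z, 2)) (Function('D')(Z, P) = Add(Pow(Z, 2), P) = Add(P, Pow(Z, 2)))
K = 32 (K = Add(Add(2, Pow(5, 2)), 5) = Add(Add(2, 25), 5) = Add(27, 5) = 32)
Mul(Mul(7, K), 17) = Mul(Mul(7, 32), 17) = Mul(224, 17) = 3808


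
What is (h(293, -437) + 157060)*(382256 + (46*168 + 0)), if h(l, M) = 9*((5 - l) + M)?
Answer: 58706241440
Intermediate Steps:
h(l, M) = 45 - 9*l + 9*M (h(l, M) = 9*(5 + M - l) = 45 - 9*l + 9*M)
(h(293, -437) + 157060)*(382256 + (46*168 + 0)) = ((45 - 9*293 + 9*(-437)) + 157060)*(382256 + (46*168 + 0)) = ((45 - 2637 - 3933) + 157060)*(382256 + (7728 + 0)) = (-6525 + 157060)*(382256 + 7728) = 150535*389984 = 58706241440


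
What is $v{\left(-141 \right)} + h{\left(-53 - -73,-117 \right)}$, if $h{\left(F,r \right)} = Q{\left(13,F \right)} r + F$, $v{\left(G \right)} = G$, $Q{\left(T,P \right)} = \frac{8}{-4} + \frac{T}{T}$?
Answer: $-4$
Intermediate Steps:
$Q{\left(T,P \right)} = -1$ ($Q{\left(T,P \right)} = 8 \left(- \frac{1}{4}\right) + 1 = -2 + 1 = -1$)
$h{\left(F,r \right)} = F - r$ ($h{\left(F,r \right)} = - r + F = F - r$)
$v{\left(-141 \right)} + h{\left(-53 - -73,-117 \right)} = -141 - -137 = -141 + \left(\left(-53 + 73\right) + 117\right) = -141 + \left(20 + 117\right) = -141 + 137 = -4$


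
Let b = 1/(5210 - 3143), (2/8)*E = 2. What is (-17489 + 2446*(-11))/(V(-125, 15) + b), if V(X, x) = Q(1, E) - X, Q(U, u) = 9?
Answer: -91764465/276979 ≈ -331.30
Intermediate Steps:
E = 8 (E = 4*2 = 8)
b = 1/2067 ≈ 0.00048379
V(X, x) = 9 - X
(-17489 + 2446*(-11))/(V(-125, 15) + b) = (-17489 + 2446*(-11))/((9 - 1*(-125)) + 1/2067) = (-17489 - 26906)/((9 + 125) + 1/2067) = -44395/(134 + 1/2067) = -44395/276979/2067 = -44395*2067/276979 = -91764465/276979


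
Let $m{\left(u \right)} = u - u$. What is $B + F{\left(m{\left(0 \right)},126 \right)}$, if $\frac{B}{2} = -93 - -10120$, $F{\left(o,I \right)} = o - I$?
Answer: $19928$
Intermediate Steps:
$m{\left(u \right)} = 0$
$B = 20054$ ($B = 2 \left(-93 - -10120\right) = 2 \left(-93 + 10120\right) = 2 \cdot 10027 = 20054$)
$B + F{\left(m{\left(0 \right)},126 \right)} = 20054 + \left(0 - 126\right) = 20054 - 126 = 19928$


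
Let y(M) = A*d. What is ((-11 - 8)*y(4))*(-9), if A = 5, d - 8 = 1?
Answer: 7695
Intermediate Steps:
d = 9 (d = 8 + 1 = 9)
y(M) = 45 (y(M) = 5*9 = 45)
((-11 - 8)*y(4))*(-9) = ((-11 - 8)*45)*(-9) = -19*45*(-9) = -855*(-9) = 7695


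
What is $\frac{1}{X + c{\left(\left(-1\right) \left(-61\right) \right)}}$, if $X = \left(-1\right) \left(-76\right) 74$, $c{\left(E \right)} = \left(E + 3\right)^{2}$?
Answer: $\frac{1}{9720} \approx 0.00010288$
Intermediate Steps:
$c{\left(E \right)} = \left(3 + E\right)^{2}$
$X = 5624$ ($X = 76 \cdot 74 = 5624$)
$\frac{1}{X + c{\left(\left(-1\right) \left(-61\right) \right)}} = \frac{1}{5624 + \left(3 - -61\right)^{2}} = \frac{1}{5624 + \left(3 + 61\right)^{2}} = \frac{1}{5624 + 64^{2}} = \frac{1}{5624 + 4096} = \frac{1}{9720}$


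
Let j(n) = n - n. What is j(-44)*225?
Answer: 0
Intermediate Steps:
j(n) = 0
j(-44)*225 = 0*225 = 0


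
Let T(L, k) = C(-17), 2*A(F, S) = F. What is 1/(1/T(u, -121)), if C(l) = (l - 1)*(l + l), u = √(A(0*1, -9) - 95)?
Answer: 612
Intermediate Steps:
A(F, S) = F/2
u = I*√95 (u = √((0*1)/2 - 95) = √((½)*0 - 95) = √(0 - 95) = √(-95) = I*√95 ≈ 9.7468*I)
C(l) = 2*l*(-1 + l) (C(l) = (-1 + l)*(2*l) = 2*l*(-1 + l))
T(L, k) = 612 (T(L, k) = 2*(-17)*(-1 - 17) = 2*(-17)*(-18) = 612)
1/(1/T(u, -121)) = 1/(1/612) = 612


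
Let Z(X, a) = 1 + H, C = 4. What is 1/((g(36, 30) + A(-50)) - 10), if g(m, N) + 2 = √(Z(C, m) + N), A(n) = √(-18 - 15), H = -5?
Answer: 1/(-12 + √26 + I*√33) ≈ -0.085595 - 0.071252*I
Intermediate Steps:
Z(X, a) = -4 (Z(X, a) = 1 - 5 = -4)
A(n) = I*√33 (A(n) = √(-33) = I*√33)
g(m, N) = -2 + √(-4 + N)
1/((g(36, 30) + A(-50)) - 10) = 1/(((-2 + √(-4 + 30)) + I*√33) - 10) = 1/(((-2 + √26) + I*√33) - 10) = 1/((-2 + √26 + I*√33) - 10) = 1/(-12 + √26 + I*√33)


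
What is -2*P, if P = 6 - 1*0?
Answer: -12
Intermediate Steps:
P = 6 (P = 6 + 0 = 6)
-2*P = -2*6 = -12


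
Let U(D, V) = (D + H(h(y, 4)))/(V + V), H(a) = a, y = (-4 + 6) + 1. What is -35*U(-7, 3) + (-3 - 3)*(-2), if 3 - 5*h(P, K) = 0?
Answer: 148/3 ≈ 49.333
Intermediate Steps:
y = 3 (y = 2 + 1 = 3)
h(P, K) = ⅗ (h(P, K) = ⅗ - ⅕*0 = ⅗ + 0 = ⅗)
U(D, V) = (⅗ + D)/(2*V) (U(D, V) = (D + ⅗)/(V + V) = (⅗ + D)/((2*V)) = (⅗ + D)*(1/(2*V)) = (⅗ + D)/(2*V))
-35*U(-7, 3) + (-3 - 3)*(-2) = -7*(3 + 5*(-7))/(2*3) + (-3 - 3)*(-2) = -7*(3 - 35)/(2*3) - 6*(-2) = -7*(-32)/(2*3) + 12 = -35*(-16/15) + 12 = 112/3 + 12 = 148/3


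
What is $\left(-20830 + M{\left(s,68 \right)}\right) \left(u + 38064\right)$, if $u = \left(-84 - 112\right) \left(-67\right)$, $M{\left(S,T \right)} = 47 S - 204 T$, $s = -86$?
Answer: $-1983537824$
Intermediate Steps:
$M{\left(S,T \right)} = - 204 T + 47 S$
$u = 13132$ ($u = \left(-196\right) \left(-67\right) = 13132$)
$\left(-20830 + M{\left(s,68 \right)}\right) \left(u + 38064\right) = \left(-20830 + \left(\left(-204\right) 68 + 47 \left(-86\right)\right)\right) \left(13132 + 38064\right) = \left(-20830 - 17914\right) 51196 = \left(-38744\right) 51196 = -1983537824$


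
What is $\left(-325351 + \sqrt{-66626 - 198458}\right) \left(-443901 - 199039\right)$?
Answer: $209181171940 - 1285880 i \sqrt{66271} \approx 2.0918 \cdot 10^{11} - 3.3103 \cdot 10^{8} i$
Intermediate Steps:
$\left(-325351 + \sqrt{-66626 - 198458}\right) \left(-443901 - 199039\right) = \left(-325351 + \sqrt{-265084}\right) \left(-642940\right) = \left(-325351 + 2 i \sqrt{66271}\right) \left(-642940\right) = 209181171940 - 1285880 i \sqrt{66271}$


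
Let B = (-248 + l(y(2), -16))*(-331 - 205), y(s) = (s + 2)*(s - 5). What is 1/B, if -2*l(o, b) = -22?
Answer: 1/127032 ≈ 7.8720e-6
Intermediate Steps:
y(s) = (-5 + s)*(2 + s) (y(s) = (2 + s)*(-5 + s) = (-5 + s)*(2 + s))
l(o, b) = 11 (l(o, b) = -1/2*(-22) = 11)
B = 127032 (B = (-248 + 11)*(-331 - 205) = -237*(-536) = 127032)
1/B = 1/127032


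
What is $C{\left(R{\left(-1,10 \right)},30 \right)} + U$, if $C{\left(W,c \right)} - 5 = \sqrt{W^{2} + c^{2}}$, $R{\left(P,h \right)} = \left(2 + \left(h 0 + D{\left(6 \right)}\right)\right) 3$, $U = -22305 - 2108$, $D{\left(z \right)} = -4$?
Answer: $-24408 + 6 \sqrt{26} \approx -24377.0$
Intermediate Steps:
$U = -24413$ ($U = -22305 - 2108 = -24413$)
$R{\left(P,h \right)} = -6$ ($R{\left(P,h \right)} = \left(2 + \left(h 0 - 4\right)\right) 3 = \left(2 + \left(0 - 4\right)\right) 3 = \left(2 - 4\right) 3 = \left(-2\right) 3 = -6$)
$C{\left(W,c \right)} = 5 + \sqrt{W^{2} + c^{2}}$
$C{\left(R{\left(-1,10 \right)},30 \right)} + U = \left(5 + \sqrt{\left(-6\right)^{2} + 30^{2}}\right) - 24413 = \left(5 + \sqrt{36 + 900}\right) - 24413 = \left(5 + \sqrt{936}\right) - 24413 = \left(5 + 6 \sqrt{26}\right) - 24413 = -24408 + 6 \sqrt{26}$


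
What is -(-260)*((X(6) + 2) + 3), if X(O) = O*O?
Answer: 10660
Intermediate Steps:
X(O) = O²
-(-260)*((X(6) + 2) + 3) = -(-260)*((6² + 2) + 3) = -(-260)*((36 + 2) + 3) = -(-260)*(38 + 3) = -(-260)*41 = -52*(-205) = 10660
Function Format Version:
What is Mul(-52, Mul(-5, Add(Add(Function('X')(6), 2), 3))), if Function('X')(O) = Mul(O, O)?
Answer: 10660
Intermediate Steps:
Function('X')(O) = Pow(O, 2)
Mul(-52, Mul(-5, Add(Add(Function('X')(6), 2), 3))) = Mul(-52, Mul(-5, Add(Add(Pow(6, 2), 2), 3))) = Mul(-52, Mul(-5, Add(Add(36, 2), 3))) = Mul(-52, Mul(-5, Add(38, 3))) = Mul(-52, Mul(-5, 41)) = Mul(-52, -205) = 10660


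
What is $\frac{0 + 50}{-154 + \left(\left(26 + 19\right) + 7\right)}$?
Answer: $- \frac{25}{51} \approx -0.4902$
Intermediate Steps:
$\frac{0 + 50}{-154 + \left(\left(26 + 19\right) + 7\right)} = \frac{50}{-154 + \left(45 + 7\right)} = \frac{50}{-154 + 52} = \frac{50}{-102} = 50 \left(- \frac{1}{102}\right) = - \frac{25}{51}$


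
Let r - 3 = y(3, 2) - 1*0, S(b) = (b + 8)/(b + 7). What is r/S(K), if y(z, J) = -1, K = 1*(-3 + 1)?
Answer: 5/3 ≈ 1.6667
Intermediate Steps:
K = -2 (K = 1*(-2) = -2)
S(b) = (8 + b)/(7 + b)
r = 2 (r = 3 + (-1 - 1*0) = 3 + (-1 + 0) = 3 - 1 = 2)
r/S(K) = 2/((8 - 2)/(7 - 2)) = 2/(6/5) = (⅚)*2 = 5/3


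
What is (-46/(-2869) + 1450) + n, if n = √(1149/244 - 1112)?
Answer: 4160096/2869 + I*√16480919/122 ≈ 1450.0 + 33.276*I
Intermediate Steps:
n = I*√16480919/122 (n = √(1149*(1/244) - 1112) = √(1149/244 - 1112) = √(-270179/244) = I*√16480919/122 ≈ 33.276*I)
(-46/(-2869) + 1450) + n = (-46/(-2869) + 1450) + I*√16480919/122 = (-46*(-1/2869) + 1450) + I*√16480919/122 = (46/2869 + 1450) + I*√16480919/122 = 4160096/2869 + I*√16480919/122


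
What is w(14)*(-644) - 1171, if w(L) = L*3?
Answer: -28219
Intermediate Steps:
w(L) = 3*L
w(14)*(-644) - 1171 = (3*14)*(-644) - 1171 = 42*(-644) - 1171 = -27048 - 1171 = -28219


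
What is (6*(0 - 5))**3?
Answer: -27000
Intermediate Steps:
(6*(0 - 5))**3 = (6*(-5))**3 = (-30)**3 = -27000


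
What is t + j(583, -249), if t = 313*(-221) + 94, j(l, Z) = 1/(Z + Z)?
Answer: -34401343/498 ≈ -69079.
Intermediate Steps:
j(l, Z) = 1/(2*Z)
t = -69079 (t = -69173 + 94 = -69079)
t + j(583, -249) = -69079 + (½)/(-249) = -69079 + (½)*(-1/249) = -69079 - 1/498 = -34401343/498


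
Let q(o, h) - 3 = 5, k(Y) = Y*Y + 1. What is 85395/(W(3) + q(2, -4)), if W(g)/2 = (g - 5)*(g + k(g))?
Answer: -85395/44 ≈ -1940.8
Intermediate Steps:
k(Y) = 1 + Y**2 (k(Y) = Y**2 + 1 = 1 + Y**2)
W(g) = 2*(-5 + g)*(1 + g + g**2) (W(g) = 2*((g - 5)*(g + (1 + g**2))) = 2*((-5 + g)*(1 + g + g**2)) = 2*(-5 + g)*(1 + g + g**2))
q(o, h) = 8 (q(o, h) = 3 + 5 = 8)
85395/(W(3) + q(2, -4)) = 85395/((-10 - 8*3 - 8*3**2 + 2*3**3) + 8) = 85395/((-10 - 24 - 8*9 + 2*27) + 8) = 85395/((-10 - 24 - 72 + 54) + 8) = 85395/(-52 + 8) = 85395/(-44) = 85395*(-1/44) = -85395/44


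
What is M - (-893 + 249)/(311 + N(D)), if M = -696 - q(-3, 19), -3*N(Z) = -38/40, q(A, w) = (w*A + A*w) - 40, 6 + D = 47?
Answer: -10085378/18679 ≈ -539.93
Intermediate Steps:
D = 41 (D = -6 + 47 = 41)
q(A, w) = -40 + 2*A*w (q(A, w) = (A*w + A*w) - 40 = 2*A*w - 40 = -40 + 2*A*w)
N(Z) = 19/60 (N(Z) = -(-38)/(3*40) = -⅓*(-19/20) = 19/60)
M = -542 (M = -696 - (-40 + 2*(-3)*19) = -696 - (-40 - 114) = -696 - 1*(-154) = -696 + 154 = -542)
M - (-893 + 249)/(311 + N(D)) = -542 - (-893 + 249)/(311 + 19/60) = -542 - (-644)/18679/60 = -542 - (-644)*60/18679 = -542 - 1*(-38640/18679) = -542 + 38640/18679 = -10085378/18679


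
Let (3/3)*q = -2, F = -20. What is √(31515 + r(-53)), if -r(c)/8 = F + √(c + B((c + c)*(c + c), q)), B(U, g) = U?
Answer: √(31675 - 8*√11183) ≈ 175.58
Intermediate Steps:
q = -2
r(c) = 160 - 8*√(c + 4*c²) (r(c) = -8*(-20 + √(c + (c + c)*(c + c))) = -8*(-20 + √(c + (2*c)*(2*c))) = -8*(-20 + √(c + 4*c²)) = 160 - 8*√(c + 4*c²))
√(31515 + r(-53)) = √(31515 + (160 - 8*√11183)) = √(31675 - 8*√11183)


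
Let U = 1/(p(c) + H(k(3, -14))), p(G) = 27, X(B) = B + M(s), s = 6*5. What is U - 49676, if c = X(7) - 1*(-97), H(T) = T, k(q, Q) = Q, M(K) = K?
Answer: -645787/13 ≈ -49676.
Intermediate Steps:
s = 30
X(B) = 30 + B (X(B) = B + 30 = 30 + B)
c = 134 (c = (30 + 7) - 1*(-97) = 37 + 97 = 134)
U = 1/13 (U = 1/(27 - 14) = 1/13 ≈ 0.076923)
U - 49676 = 1/13 - 49676 = -645787/13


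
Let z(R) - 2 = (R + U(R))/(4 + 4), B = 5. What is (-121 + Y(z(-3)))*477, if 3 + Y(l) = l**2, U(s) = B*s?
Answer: -945891/16 ≈ -59118.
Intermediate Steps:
U(s) = 5*s
z(R) = 2 + 3*R/4 (z(R) = 2 + (R + 5*R)/(4 + 4) = 2 + (6*R)/8 = 2 + (6*R)*(1/8) = 2 + 3*R/4)
Y(l) = -3 + l**2
(-121 + Y(z(-3)))*477 = (-121 + (-3 + (2 + (3/4)*(-3))**2))*477 = (-121 + (-3 + (2 - 9/4)**2))*477 = (-121 + (-3 + (-1/4)**2))*477 = (-121 + (-3 + 1/16))*477 = (-121 - 47/16)*477 = -1983/16*477 = -945891/16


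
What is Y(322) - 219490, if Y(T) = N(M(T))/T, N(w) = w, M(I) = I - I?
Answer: -219490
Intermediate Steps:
M(I) = 0
Y(T) = 0 (Y(T) = 0/T = 0)
Y(322) - 219490 = 0 - 219490 = -219490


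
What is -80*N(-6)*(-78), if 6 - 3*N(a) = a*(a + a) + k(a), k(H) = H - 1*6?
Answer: -112320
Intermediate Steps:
k(H) = -6 + H (k(H) = H - 6 = -6 + H)
N(a) = 4 - 2*a²/3 - a/3 (N(a) = 2 - (a*(a + a) + (-6 + a))/3 = 2 - (a*(2*a) + (-6 + a))/3 = 2 - (2*a² + (-6 + a))/3 = 2 - (-6 + a + 2*a²)/3 = 2 + (2 - 2*a²/3 - a/3) = 4 - 2*a²/3 - a/3)
-80*N(-6)*(-78) = -80*(4 - ⅔*(-6)² - ⅓*(-6))*(-78) = -80*(4 - ⅔*36 + 2)*(-78) = -80*(4 - 24 + 2)*(-78) = -80*(-18)*(-78) = 1440*(-78) = -112320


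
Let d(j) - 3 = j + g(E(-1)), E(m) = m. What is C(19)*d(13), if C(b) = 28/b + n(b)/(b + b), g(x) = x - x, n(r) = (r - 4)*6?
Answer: 1168/19 ≈ 61.474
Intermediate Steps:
n(r) = -24 + 6*r (n(r) = (-4 + r)*6 = -24 + 6*r)
g(x) = 0
d(j) = 3 + j (d(j) = 3 + (j + 0) = 3 + j)
C(b) = 28/b + (-24 + 6*b)/(2*b) (C(b) = 28/b + (-24 + 6*b)/(b + b) = 28/b + (-24 + 6*b)/((2*b)) = 28/b + (-24 + 6*b)*(1/(2*b)) = 28/b + (-24 + 6*b)/(2*b))
C(19)*d(13) = (3 + 16/19)*(3 + 13) = (3 + 16*(1/19))*16 = (3 + 16/19)*16 = (73/19)*16 = 1168/19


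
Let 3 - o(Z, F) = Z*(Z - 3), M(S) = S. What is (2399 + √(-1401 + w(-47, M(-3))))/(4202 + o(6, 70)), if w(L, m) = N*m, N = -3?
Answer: 2399/4187 + 4*I*√87/4187 ≈ 0.57296 + 0.0089108*I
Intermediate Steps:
w(L, m) = -3*m
o(Z, F) = 3 - Z*(-3 + Z) (o(Z, F) = 3 - Z*(Z - 3) = 3 - Z*(-3 + Z))
(2399 + √(-1401 + w(-47, M(-3))))/(4202 + o(6, 70)) = (2399 + √(-1401 - 3*(-3)))/(4202 + (3 - 1*6² + 3*6)) = (2399 + √(-1401 + 9))/(4202 + (3 - 1*36 + 18)) = (2399 + √(-1392))/(4202 + (3 - 36 + 18)) = (2399 + 4*I*√87)/(4202 - 15) = (2399 + 4*I*√87)/4187 = (2399 + 4*I*√87)*(1/4187) = 2399/4187 + 4*I*√87/4187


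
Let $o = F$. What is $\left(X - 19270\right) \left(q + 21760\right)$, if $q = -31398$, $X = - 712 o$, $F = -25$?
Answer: $14167860$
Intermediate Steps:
$o = -25$
$X = 17800$ ($X = \left(-712\right) \left(-25\right) = 17800$)
$\left(X - 19270\right) \left(q + 21760\right) = \left(17800 - 19270\right) \left(-31398 + 21760\right) = \left(-1470\right) \left(-9638\right) = 14167860$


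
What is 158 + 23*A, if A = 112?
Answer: 2734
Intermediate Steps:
158 + 23*A = 158 + 23*112 = 158 + 2576 = 2734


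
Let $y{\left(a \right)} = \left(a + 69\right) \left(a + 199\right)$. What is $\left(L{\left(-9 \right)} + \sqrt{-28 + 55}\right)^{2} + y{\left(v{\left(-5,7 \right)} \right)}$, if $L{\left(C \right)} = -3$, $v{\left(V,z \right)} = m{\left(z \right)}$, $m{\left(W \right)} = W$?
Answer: $15692 - 18 \sqrt{3} \approx 15661.0$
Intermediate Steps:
$v{\left(V,z \right)} = z$
$y{\left(a \right)} = \left(69 + a\right) \left(199 + a\right)$
$\left(L{\left(-9 \right)} + \sqrt{-28 + 55}\right)^{2} + y{\left(v{\left(-5,7 \right)} \right)} = \left(-3 + \sqrt{-28 + 55}\right)^{2} + \left(13731 + 7^{2} + 268 \cdot 7\right) = \left(-3 + \sqrt{27}\right)^{2} + \left(13731 + 49 + 1876\right) = \left(-3 + 3 \sqrt{3}\right)^{2} + 15656 = 15656 + \left(-3 + 3 \sqrt{3}\right)^{2}$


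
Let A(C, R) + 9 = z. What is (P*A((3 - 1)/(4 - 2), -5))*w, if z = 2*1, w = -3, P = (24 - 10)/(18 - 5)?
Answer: 294/13 ≈ 22.615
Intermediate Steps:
P = 14/13 ≈ 1.0769
z = 2
A(C, R) = -7 (A(C, R) = -9 + 2 = -7)
(P*A((3 - 1)/(4 - 2), -5))*w = ((14/13)*(-7))*(-3) = -98/13*(-3) = 294/13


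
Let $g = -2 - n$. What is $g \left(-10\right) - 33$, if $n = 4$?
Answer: $27$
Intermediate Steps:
$g = -6$ ($g = -2 - 4 = -6$)
$g \left(-10\right) - 33 = \left(-6\right) \left(-10\right) - 33 = 60 - 33 = 27$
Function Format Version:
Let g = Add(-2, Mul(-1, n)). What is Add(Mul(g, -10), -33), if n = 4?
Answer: 27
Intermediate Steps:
g = -6 (g = Add(-2, Mul(-1, 4)) = Add(-2, -4) = -6)
Add(Mul(g, -10), -33) = Add(Mul(-6, -10), -33) = Add(60, -33) = 27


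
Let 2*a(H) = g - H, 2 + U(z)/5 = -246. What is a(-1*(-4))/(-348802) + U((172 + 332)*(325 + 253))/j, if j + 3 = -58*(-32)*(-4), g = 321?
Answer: 862674601/5181104908 ≈ 0.16650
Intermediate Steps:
U(z) = -1240 (U(z) = -10 + 5*(-246) = -10 - 1230 = -1240)
j = -7427 (j = -3 - 58*(-32)*(-4) = -3 + 1856*(-4) = -3 - 7424 = -7427)
a(H) = 321/2 - H/2 (a(H) = (321 - H)/2 = 321/2 - H/2)
a(-1*(-4))/(-348802) + U((172 + 332)*(325 + 253))/j = (321/2 - (-1)*(-4)/2)/(-348802) - 1240/(-7427) = (321/2 - 1/2*4)*(-1/348802) - 1240*(-1/7427) = (321/2 - 2)*(-1/348802) + 1240/7427 = (317/2)*(-1/348802) + 1240/7427 = -317/697604 + 1240/7427 = 862674601/5181104908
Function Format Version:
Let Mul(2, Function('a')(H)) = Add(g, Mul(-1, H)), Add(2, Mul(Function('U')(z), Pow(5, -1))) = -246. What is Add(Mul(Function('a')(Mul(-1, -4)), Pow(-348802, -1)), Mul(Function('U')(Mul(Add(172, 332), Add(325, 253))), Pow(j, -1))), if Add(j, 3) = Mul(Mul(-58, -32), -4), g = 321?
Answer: Rational(862674601, 5181104908) ≈ 0.16650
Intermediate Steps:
Function('U')(z) = -1240 (Function('U')(z) = Add(-10, Mul(5, -246)) = Add(-10, -1230) = -1240)
j = -7427 (j = Add(-3, Mul(Mul(-58, -32), -4)) = Add(-3, Mul(1856, -4)) = Add(-3, -7424) = -7427)
Function('a')(H) = Add(Rational(321, 2), Mul(Rational(-1, 2), H)) (Function('a')(H) = Mul(Rational(1, 2), Add(321, Mul(-1, H))) = Add(Rational(321, 2), Mul(Rational(-1, 2), H)))
Add(Mul(Function('a')(Mul(-1, -4)), Pow(-348802, -1)), Mul(Function('U')(Mul(Add(172, 332), Add(325, 253))), Pow(j, -1))) = Add(Mul(Add(Rational(321, 2), Mul(Rational(-1, 2), Mul(-1, -4))), Pow(-348802, -1)), Mul(-1240, Pow(-7427, -1))) = Add(Mul(Add(Rational(321, 2), Mul(Rational(-1, 2), 4)), Rational(-1, 348802)), Mul(-1240, Rational(-1, 7427))) = Add(Mul(Add(Rational(321, 2), -2), Rational(-1, 348802)), Rational(1240, 7427)) = Add(Mul(Rational(317, 2), Rational(-1, 348802)), Rational(1240, 7427)) = Add(Rational(-317, 697604), Rational(1240, 7427)) = Rational(862674601, 5181104908)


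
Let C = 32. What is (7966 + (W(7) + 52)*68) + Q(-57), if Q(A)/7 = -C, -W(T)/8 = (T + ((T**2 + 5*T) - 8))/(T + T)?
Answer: 56370/7 ≈ 8052.9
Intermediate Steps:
W(T) = -4*(-8 + T**2 + 6*T)/T (W(T) = -8*(T + ((T**2 + 5*T) - 8))/(T + T) = -8*(T + (-8 + T**2 + 5*T))/(2*T) = -8*(-8 + T**2 + 6*T)*1/(2*T) = -4*(-8 + T**2 + 6*T)/T)
Q(A) = -224 (Q(A) = 7*(-1*32) = 7*(-32) = -224)
(7966 + (W(7) + 52)*68) + Q(-57) = (7966 + ((-24 - 4*7 + 32/7) + 52)*68) - 224 = (7966 + ((-24 - 28 + 32*(1/7)) + 52)*68) - 224 = (7966 + ((-24 - 28 + 32/7) + 52)*68) - 224 = (7966 + (-332/7 + 52)*68) - 224 = (7966 + (32/7)*68) - 224 = (7966 + 2176/7) - 224 = 57938/7 - 224 = 56370/7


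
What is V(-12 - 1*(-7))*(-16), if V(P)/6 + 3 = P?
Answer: 768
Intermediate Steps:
V(P) = -18 + 6*P
V(-12 - 1*(-7))*(-16) = (-18 + 6*(-12 - 1*(-7)))*(-16) = (-18 + 6*(-12 + 7))*(-16) = (-18 + 6*(-5))*(-16) = (-18 - 30)*(-16) = -48*(-16) = 768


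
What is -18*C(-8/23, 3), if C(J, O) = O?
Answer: -54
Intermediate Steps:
-18*C(-8/23, 3) = -18*3 = -54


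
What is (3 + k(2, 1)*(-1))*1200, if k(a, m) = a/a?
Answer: 2400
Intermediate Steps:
k(a, m) = 1
(3 + k(2, 1)*(-1))*1200 = (3 + 1*(-1))*1200 = (3 - 1)*1200 = 2*1200 = 2400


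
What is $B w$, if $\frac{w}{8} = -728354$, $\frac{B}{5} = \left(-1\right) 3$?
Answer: $87402480$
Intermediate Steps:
$B = -15$ ($B = 5 \left(\left(-1\right) 3\right) = 5 \left(-3\right) = -15$)
$w = -5826832$ ($w = 8 \left(-728354\right) = -5826832$)
$B w = \left(-15\right) \left(-5826832\right) = 87402480$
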